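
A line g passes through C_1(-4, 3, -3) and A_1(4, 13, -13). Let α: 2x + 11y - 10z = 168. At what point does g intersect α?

(0, 8, -8)

A direction vector for g is A_1 − C_1 = (8, 10, -10).
Substitute r = (-4, 3, -3) + t(8, 10, -10) into the plane: 55 + 226t = 168, so t = 1/2.
Intersection: (-4, 3, -3) + (1/2)·(8, 10, -10) = (0, 8, -8).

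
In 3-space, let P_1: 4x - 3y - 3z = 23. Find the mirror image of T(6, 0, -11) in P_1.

λ = (n·T − d)/|n|² = (57 − 23)/34 = 1.
Reflection = T − 2λn = (6, 0, -11) − 2·(4, -3, -3) = (-2, 6, -5).

(-2, 6, -5)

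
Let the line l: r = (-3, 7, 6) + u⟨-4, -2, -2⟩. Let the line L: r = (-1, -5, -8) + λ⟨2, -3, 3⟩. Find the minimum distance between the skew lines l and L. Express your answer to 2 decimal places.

15.97

Common perpendicular direction n = (-4, -2, -2) × (2, -3, 3) = (-12, 8, 16).
With w = (-1, -5, -8) − (-3, 7, 6) = (2, -12, -14), w · n = -344.
Distance = |w · n| / |n| = |-344| / √464 ≈ 15.97.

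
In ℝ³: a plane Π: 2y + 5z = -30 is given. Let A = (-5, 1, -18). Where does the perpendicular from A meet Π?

(-5, 5, -8)

Foot = A − λn with λ = (n·A − d)/|n|² = (-88 − (-30))/29 = -2.
Foot = (-5, 1, -18) − (-2)·(0, 2, 5) = (-5, 5, -8).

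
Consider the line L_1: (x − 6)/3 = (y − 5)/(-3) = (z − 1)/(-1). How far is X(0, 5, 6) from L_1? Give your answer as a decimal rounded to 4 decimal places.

5.7583

L_1 has direction (3, -3, -1) through (6, 5, 1).
Taking (6, 5, 1) on L_1 with direction v = (3, -3, -1): w = X − (6, 5, 1) = (-6, 0, 5), and w × v = (15, 9, 18).
Distance = |w × v| / |v| = √630 / √19 ≈ 5.7583.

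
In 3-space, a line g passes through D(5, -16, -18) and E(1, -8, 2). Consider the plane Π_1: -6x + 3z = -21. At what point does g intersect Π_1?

(2, -10, -3)

A direction vector for g is E − D = (-4, 8, 20).
Substitute r = (5, -16, -18) + t(-4, 8, 20) into the plane: -84 + 84t = -21, so t = 3/4.
Intersection: (5, -16, -18) + (3/4)·(-4, 8, 20) = (2, -10, -3).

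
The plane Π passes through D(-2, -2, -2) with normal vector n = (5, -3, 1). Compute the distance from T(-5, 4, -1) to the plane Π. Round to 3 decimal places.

5.409

Π: n·r = n·D gives 5x - 3y + z = -6.
n·T − d = (5)·(-5) + (-3)·(4) + (1)·(-1) − (-6) = -32; |n| = √35.
Distance = |-32| / √35 = 32/√35 ≈ 5.409.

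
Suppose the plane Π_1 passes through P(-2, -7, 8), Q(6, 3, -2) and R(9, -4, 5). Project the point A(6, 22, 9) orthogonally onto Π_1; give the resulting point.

(6, 7, -6)

PQ = (8, 10, -10), PR = (11, 3, -3); a normal to Π_1 is PQ × PR = (0, -86, -86).
Using P: Π_1 has equation -86y - 86z = -86.
Foot = A − λn with λ = (n·A − d)/|n|² = (-2666 − (-86))/14792 = -15/86.
Foot = (6, 22, 9) − (-15/86)·(0, -86, -86) = (6, 7, -6).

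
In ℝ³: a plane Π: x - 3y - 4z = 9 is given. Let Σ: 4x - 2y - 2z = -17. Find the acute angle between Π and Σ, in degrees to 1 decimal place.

43.9

cos θ = |n₁·n₂| / (|n₁||n₂|) = |18| / (√26 · √24).
θ = arccos(0.72058) ≈ 43.9°.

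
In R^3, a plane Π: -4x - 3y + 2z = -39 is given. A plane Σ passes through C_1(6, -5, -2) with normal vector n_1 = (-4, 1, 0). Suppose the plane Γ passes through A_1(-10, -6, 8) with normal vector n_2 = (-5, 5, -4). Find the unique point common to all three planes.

(7, -1, -7)

Σ: n_1·r = n_1·C_1 gives -4x + y = -29.
Γ: n_2·r = n_2·A_1 gives -5x + 5y - 4z = -12.
Solving the 3×3 linear system -4x - 3y + 2z = -39, -4x + y = -29, -5x + 5y - 4z = -12 (e.g. by elimination or Cramer's rule, determinant = 34) gives (7, -1, -7).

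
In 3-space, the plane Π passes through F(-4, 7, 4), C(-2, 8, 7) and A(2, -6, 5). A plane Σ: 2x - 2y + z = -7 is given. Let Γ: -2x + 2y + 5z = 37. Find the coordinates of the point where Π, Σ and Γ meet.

(-2, 4, 5)

FC = (2, 1, 3), FA = (6, -13, 1); a normal to Π is FC × FA = (40, 16, -32).
Using F: Π has equation 40x + 16y - 32z = -176.
Solving the 3×3 linear system 40x + 16y - 32z = -176, 2x - 2y + z = -7, -2x + 2y + 5z = 37 (e.g. by elimination or Cramer's rule, determinant = -672) gives (-2, 4, 5).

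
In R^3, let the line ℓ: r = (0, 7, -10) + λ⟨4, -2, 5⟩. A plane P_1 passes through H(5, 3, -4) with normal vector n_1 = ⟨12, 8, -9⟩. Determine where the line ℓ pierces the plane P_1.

P_1: n_1·r = n_1·H gives 12x + 8y - 9z = 120.
Substitute r = (0, 7, -10) + t(4, -2, 5) into the plane: 146 + (-13)t = 120, so t = 2.
Intersection: (0, 7, -10) + 2·(4, -2, 5) = (8, 3, 0).

(8, 3, 0)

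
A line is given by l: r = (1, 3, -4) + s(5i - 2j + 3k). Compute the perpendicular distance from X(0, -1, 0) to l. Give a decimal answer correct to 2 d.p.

Taking (1, 3, -4) on l with direction v = (5, -2, 3): w = X − (1, 3, -4) = (-1, -4, 4), and w × v = (-4, 23, 22).
Distance = |w × v| / |v| = √1029 / √38 ≈ 5.20.

5.20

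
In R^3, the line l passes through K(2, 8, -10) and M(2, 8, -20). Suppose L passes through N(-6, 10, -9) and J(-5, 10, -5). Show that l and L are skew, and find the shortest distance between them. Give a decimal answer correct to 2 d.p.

A direction vector for l is M − K = (0, 0, -10).
A direction vector for L is J − N = (1, 0, 4).
Common perpendicular direction n = (0, 0, -10) × (1, 0, 4) = (0, -10, 0).
With w = (-6, 10, -9) − (2, 8, -10) = (-8, 2, 1), w · n = -20.
Since n ≠ 0 the lines are not parallel, and w · n = -20 ≠ 0 so they do not intersect; hence they are skew.
Distance = |w · n| / |n| = |-20| / √100 ≈ 2.00.

2.00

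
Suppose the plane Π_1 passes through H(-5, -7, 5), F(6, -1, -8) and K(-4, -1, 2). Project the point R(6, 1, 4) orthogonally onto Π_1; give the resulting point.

(0, -1, -2)

HF = (11, 6, -13), HK = (1, 6, -3); a normal to Π_1 is HF × HK = (60, 20, 60).
Using H: Π_1 has equation 60x + 20y + 60z = -140.
Foot = R − λn with λ = (n·R − d)/|n|² = (620 − (-140))/7600 = 1/10.
Foot = (6, 1, 4) − (1/10)·(60, 20, 60) = (0, -1, -2).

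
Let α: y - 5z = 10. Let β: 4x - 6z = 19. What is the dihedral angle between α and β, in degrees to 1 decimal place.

cos θ = |n₁·n₂| / (|n₁||n₂|) = |30| / (√26 · √52).
θ = arccos(0.81589) ≈ 35.3°.

35.3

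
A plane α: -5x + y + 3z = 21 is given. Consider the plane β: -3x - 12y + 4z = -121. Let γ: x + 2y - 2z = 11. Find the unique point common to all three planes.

Solving the 3×3 linear system -5x + y + 3z = 21, -3x - 12y + 4z = -121, x + 2y - 2z = 11 (e.g. by elimination or Cramer's rule, determinant = -64) gives (3, 12, 8).

(3, 12, 8)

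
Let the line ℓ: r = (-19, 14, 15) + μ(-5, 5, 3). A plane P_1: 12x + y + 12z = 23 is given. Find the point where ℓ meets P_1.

(-4, -1, 6)

Substitute r = (-19, 14, 15) + t(-5, 5, 3) into the plane: -34 + (-19)t = 23, so t = -3.
Intersection: (-19, 14, 15) + (-3)·(-5, 5, 3) = (-4, -1, 6).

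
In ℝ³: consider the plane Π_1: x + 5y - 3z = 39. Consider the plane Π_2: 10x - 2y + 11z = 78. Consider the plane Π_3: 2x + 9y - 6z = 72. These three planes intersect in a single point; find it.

Solving the 3×3 linear system x + 5y - 3z = 39, 10x - 2y + 11z = 78, 2x + 9y - 6z = 72 (e.g. by elimination or Cramer's rule, determinant = 41) gives (9, 6, 0).

(9, 6, 0)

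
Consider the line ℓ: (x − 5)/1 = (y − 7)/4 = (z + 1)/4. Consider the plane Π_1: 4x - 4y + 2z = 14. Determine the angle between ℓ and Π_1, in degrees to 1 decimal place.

ℓ has direction (1, 4, 4) through (5, 7, -1).
sin θ = |n·v| / (|n||v|) = |-4| / (√36 · √33) = 0.11605.
θ ≈ 6.7°.

6.7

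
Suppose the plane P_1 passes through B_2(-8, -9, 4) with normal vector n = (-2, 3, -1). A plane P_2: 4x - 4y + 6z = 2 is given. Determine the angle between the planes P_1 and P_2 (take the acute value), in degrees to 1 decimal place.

32.6

P_1: n·r = n·B_2 gives -2x + 3y - z = -15.
cos θ = |n₁·n₂| / (|n₁||n₂|) = |-26| / (√14 · √68).
θ = arccos(0.84266) ≈ 32.6°.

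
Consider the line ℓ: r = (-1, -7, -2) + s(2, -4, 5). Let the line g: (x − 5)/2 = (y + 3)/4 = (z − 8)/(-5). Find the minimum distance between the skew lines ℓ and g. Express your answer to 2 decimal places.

g has direction (2, 4, -5) through (5, -3, 8).
Common perpendicular direction n = (2, -4, 5) × (2, 4, -5) = (0, 20, 16).
With w = (5, -3, 8) − (-1, -7, -2) = (6, 4, 10), w · n = 240.
Distance = |w · n| / |n| = |240| / √656 ≈ 9.37.

9.37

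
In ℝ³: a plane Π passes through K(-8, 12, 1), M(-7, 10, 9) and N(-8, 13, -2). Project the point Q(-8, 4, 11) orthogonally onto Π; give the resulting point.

(-10, 7, 12)

KM = (1, -2, 8), KN = (0, 1, -3); a normal to Π is KM × KN = (-2, 3, 1).
Using K: Π has equation -2x + 3y + z = 53.
Foot = Q − λn with λ = (n·Q − d)/|n|² = (39 − 53)/14 = -1.
Foot = (-8, 4, 11) − (-1)·(-2, 3, 1) = (-10, 7, 12).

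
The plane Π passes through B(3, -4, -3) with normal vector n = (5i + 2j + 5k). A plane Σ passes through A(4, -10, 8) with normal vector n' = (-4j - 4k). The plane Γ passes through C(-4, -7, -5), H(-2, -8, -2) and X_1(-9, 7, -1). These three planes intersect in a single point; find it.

(-2, -4, 2)

Π: n·r = n·B gives 5x + 2y + 5z = -8.
Σ: n'·r = n'·A gives -4y - 4z = 8.
CH = (2, -1, 3), CX_1 = (-5, 14, 4); a normal to Γ is CH × CX_1 = (-46, -23, 23).
Using C: Γ has equation -46x - 23y + 23z = 230.
Solving the 3×3 linear system 5x + 2y + 5z = -8, -4y - 4z = 8, -46x - 23y + 23z = 230 (e.g. by elimination or Cramer's rule, determinant = -1472) gives (-2, -4, 2).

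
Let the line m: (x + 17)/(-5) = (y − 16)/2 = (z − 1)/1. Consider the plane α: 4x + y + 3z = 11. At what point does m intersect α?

(3, 8, -3)

m has direction (-5, 2, 1) through (-17, 16, 1).
Substitute r = (-17, 16, 1) + t(-5, 2, 1) into the plane: -49 + (-15)t = 11, so t = -4.
Intersection: (-17, 16, 1) + (-4)·(-5, 2, 1) = (3, 8, -3).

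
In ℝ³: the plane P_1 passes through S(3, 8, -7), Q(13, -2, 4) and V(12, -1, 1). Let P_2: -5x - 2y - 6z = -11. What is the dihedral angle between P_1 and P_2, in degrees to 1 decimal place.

52.1

SQ = (10, -10, 11), SV = (9, -9, 8); a normal to P_1 is SQ × SV = (19, 19, 0).
Using S: P_1 has equation 19x + 19y = 209.
cos θ = |n₁·n₂| / (|n₁||n₂|) = |-133| / (√722 · √65).
θ = arccos(0.61394) ≈ 52.1°.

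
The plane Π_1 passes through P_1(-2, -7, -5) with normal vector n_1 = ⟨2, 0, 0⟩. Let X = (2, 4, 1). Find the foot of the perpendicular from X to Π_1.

Π_1: n_1·r = n_1·P_1 gives 2x = -4.
Foot = X − λn with λ = (n·X − d)/|n|² = (4 − (-4))/4 = 2.
Foot = (2, 4, 1) − 2·(2, 0, 0) = (-2, 4, 1).

(-2, 4, 1)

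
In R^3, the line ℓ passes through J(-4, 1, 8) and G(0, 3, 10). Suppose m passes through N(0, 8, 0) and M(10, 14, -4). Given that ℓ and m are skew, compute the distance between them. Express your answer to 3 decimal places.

3.384

A direction vector for ℓ is G − J = (4, 2, 2).
A direction vector for m is M − N = (10, 6, -4).
Common perpendicular direction n = (4, 2, 2) × (10, 6, -4) = (-20, 36, 4).
With w = (0, 8, 0) − (-4, 1, 8) = (4, 7, -8), w · n = 140.
Distance = |w · n| / |n| = |140| / √1712 ≈ 3.384.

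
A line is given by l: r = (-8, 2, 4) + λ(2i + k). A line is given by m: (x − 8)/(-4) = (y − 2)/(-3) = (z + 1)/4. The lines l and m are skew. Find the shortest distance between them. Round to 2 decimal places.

5.67

m has direction (-4, -3, 4) through (8, 2, -1).
Common perpendicular direction n = (2, 0, 1) × (-4, -3, 4) = (3, -12, -6).
With w = (8, 2, -1) − (-8, 2, 4) = (16, 0, -5), w · n = 78.
Distance = |w · n| / |n| = |78| / √189 ≈ 5.67.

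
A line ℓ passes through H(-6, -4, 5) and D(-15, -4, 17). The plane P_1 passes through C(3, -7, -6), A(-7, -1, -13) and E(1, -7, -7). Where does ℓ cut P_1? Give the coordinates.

(3, -4, -7)

A direction vector for ℓ is D − H = (-9, 0, 12).
CA = (-10, 6, -7), CE = (-2, 0, -1); a normal to P_1 is CA × CE = (-6, 4, 12).
Using C: P_1 has equation -6x + 4y + 12z = -118.
Substitute r = (-6, -4, 5) + t(-9, 0, 12) into the plane: 80 + 198t = -118, so t = -1.
Intersection: (-6, -4, 5) + (-1)·(-9, 0, 12) = (3, -4, -7).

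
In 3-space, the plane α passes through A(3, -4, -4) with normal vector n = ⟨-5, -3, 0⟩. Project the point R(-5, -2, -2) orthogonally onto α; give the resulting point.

α: n·r = n·A gives -5x - 3y = -3.
Foot = R − λn with λ = (n·R − d)/|n|² = (31 − (-3))/34 = 1.
Foot = (-5, -2, -2) − 1·(-5, -3, 0) = (0, 1, -2).

(0, 1, -2)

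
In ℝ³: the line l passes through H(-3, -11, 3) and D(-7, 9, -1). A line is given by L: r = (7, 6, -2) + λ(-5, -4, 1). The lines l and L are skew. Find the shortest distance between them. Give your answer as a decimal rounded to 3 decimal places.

A direction vector for l is D − H = (-4, 20, -4).
Common perpendicular direction n = (-4, 20, -4) × (-5, -4, 1) = (4, 24, 116).
With w = (7, 6, -2) − (-3, -11, 3) = (10, 17, -5), w · n = -132.
Distance = |w · n| / |n| = |-132| / √14048 ≈ 1.114.

1.114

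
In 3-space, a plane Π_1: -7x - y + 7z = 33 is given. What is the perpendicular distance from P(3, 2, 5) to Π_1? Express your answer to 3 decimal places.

2.111

n·P − d = (-7)·(3) + (-1)·(2) + (7)·(5) − 33 = -21; |n| = √99.
Distance = |-21| / √99 = 21/√99 ≈ 2.111.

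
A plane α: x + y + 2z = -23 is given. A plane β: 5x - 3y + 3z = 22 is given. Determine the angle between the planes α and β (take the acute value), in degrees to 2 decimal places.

60.13

cos θ = |n₁·n₂| / (|n₁||n₂|) = |8| / (√6 · √43).
θ = arccos(0.49806) ≈ 60.13°.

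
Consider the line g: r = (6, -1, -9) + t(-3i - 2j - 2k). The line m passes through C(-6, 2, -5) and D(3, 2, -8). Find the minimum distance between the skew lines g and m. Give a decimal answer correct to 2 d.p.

2.45

A direction vector for m is D − C = (9, 0, -3).
Common perpendicular direction n = (-3, -2, -2) × (9, 0, -3) = (6, -27, 18).
With w = (-6, 2, -5) − (6, -1, -9) = (-12, 3, 4), w · n = -81.
Distance = |w · n| / |n| = |-81| / √1089 ≈ 2.45.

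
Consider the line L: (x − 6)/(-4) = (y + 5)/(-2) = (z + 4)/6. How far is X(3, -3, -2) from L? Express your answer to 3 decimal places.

3.140

L has direction (-4, -2, 6) through (6, -5, -4).
Taking (6, -5, -4) on L with direction v = (-4, -2, 6): w = X − (6, -5, -4) = (-3, 2, 2), and w × v = (16, 10, 14).
Distance = |w × v| / |v| = √552 / √56 ≈ 3.140.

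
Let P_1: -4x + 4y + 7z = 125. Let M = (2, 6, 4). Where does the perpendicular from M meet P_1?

(-2, 10, 11)

Foot = M − λn with λ = (n·M − d)/|n|² = (44 − 125)/81 = -1.
Foot = (2, 6, 4) − (-1)·(-4, 4, 7) = (-2, 10, 11).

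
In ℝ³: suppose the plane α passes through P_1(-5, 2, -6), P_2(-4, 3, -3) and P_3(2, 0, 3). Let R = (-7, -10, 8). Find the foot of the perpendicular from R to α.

(3, -2, 2)

P_1P_2 = (1, 1, 3), P_1P_3 = (7, -2, 9); a normal to α is P_1P_2 × P_1P_3 = (15, 12, -9).
Using P_1: α has equation 15x + 12y - 9z = 3.
Foot = R − λn with λ = (n·R − d)/|n|² = (-297 − 3)/450 = -2/3.
Foot = (-7, -10, 8) − (-2/3)·(15, 12, -9) = (3, -2, 2).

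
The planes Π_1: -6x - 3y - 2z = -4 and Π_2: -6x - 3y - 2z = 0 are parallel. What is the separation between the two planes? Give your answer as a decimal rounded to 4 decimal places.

0.5714

Same normal n = (-6, -3, -2) with |n| = √49; distance = |-4 − 0| / |n| = 4/√49 ≈ 0.5714.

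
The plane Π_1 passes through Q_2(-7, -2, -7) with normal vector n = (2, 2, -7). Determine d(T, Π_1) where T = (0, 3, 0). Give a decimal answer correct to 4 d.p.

3.3113

Π_1: n·r = n·Q_2 gives 2x + 2y - 7z = 31.
n·T − d = (2)·(0) + (2)·(3) + (-7)·(0) − 31 = -25; |n| = √57.
Distance = |-25| / √57 = 25/√57 ≈ 3.3113.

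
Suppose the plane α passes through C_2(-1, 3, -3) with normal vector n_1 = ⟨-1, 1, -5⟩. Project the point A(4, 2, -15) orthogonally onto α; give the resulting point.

(6, 0, -5)

α: n_1·r = n_1·C_2 gives -x + y - 5z = 19.
Foot = A − λn with λ = (n·A − d)/|n|² = (73 − 19)/27 = 2.
Foot = (4, 2, -15) − 2·(-1, 1, -5) = (6, 0, -5).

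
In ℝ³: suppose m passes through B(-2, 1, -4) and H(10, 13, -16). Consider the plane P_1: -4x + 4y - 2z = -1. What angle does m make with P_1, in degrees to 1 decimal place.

A direction vector for m is H − B = (12, 12, -12).
sin θ = |n·v| / (|n||v|) = |24| / (√36 · √432) = 0.19245.
θ ≈ 11.1°.

11.1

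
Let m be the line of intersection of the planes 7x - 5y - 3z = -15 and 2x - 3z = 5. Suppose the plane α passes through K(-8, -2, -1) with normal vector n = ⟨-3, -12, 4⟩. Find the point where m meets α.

Direction of m: (7, -5, -3) × (2, 0, -3) = (15, 15, 10).
A point on m: solving the two plane equations with x = -17 gives (-17, -13, -13).
α: n·r = n·K gives -3x - 12y + 4z = 44.
Substitute r = (-17, -13, -13) + t(15, 15, 10) into the plane: 155 + (-185)t = 44, so t = 3/5.
Intersection: (-17, -13, -13) + (3/5)·(15, 15, 10) = (-8, -4, -7).

(-8, -4, -7)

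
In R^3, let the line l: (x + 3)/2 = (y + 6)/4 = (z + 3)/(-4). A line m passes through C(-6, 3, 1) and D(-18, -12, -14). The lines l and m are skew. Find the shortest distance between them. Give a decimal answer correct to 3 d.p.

7.861

l has direction (2, 4, -4) through (-3, -6, -3).
A direction vector for m is D − C = (-12, -15, -15).
Common perpendicular direction n = (2, 4, -4) × (-12, -15, -15) = (-120, 78, 18).
With w = (-6, 3, 1) − (-3, -6, -3) = (-3, 9, 4), w · n = 1134.
Distance = |w · n| / |n| = |1134| / √20808 ≈ 7.861.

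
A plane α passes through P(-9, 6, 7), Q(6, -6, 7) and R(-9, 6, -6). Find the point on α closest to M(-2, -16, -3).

PQ = (15, -12, 0), PR = (0, 0, -13); a normal to α is PQ × PR = (156, 195, 0).
Using P: α has equation 156x + 195y = -234.
Foot = M − λn with λ = (n·M − d)/|n|² = (-3432 − (-234))/62361 = -2/39.
Foot = (-2, -16, -3) − (-2/39)·(156, 195, 0) = (6, -6, -3).

(6, -6, -3)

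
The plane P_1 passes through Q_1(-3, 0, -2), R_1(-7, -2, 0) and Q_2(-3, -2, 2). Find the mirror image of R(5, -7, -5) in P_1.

(1, 9, 3)

Q_1R_1 = (-4, -2, 2), Q_1Q_2 = (0, -2, 4); a normal to P_1 is Q_1R_1 × Q_1Q_2 = (-4, 16, 8).
Using Q_1: P_1 has equation -4x + 16y + 8z = -4.
λ = (n·R − d)/|n|² = (-172 − (-4))/336 = -1/2.
Reflection = R − 2λn = (5, -7, -5) − (-1)·(-4, 16, 8) = (1, 9, 3).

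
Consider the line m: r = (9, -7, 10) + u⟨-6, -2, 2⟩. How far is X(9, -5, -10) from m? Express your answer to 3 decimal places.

Taking (9, -7, 10) on m with direction v = (-6, -2, 2): w = X − (9, -7, 10) = (0, 2, -20), and w × v = (-36, 120, 12).
Distance = |w × v| / |v| = √15840 / √44 ≈ 18.974.

18.974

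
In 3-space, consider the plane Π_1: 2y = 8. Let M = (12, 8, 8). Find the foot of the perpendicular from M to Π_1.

(12, 4, 8)

Foot = M − λn with λ = (n·M − d)/|n|² = (16 − 8)/4 = 2.
Foot = (12, 8, 8) − 2·(0, 2, 0) = (12, 4, 8).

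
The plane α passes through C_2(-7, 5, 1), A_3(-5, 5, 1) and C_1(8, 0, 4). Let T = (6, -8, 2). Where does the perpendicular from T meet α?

C_2A_3 = (2, 0, 0), C_2C_1 = (15, -5, 3); a normal to α is C_2A_3 × C_2C_1 = (0, -6, -10).
Using C_2: α has equation -6y - 10z = -40.
Foot = T − λn with λ = (n·T − d)/|n|² = (28 − (-40))/136 = 1/2.
Foot = (6, -8, 2) − (1/2)·(0, -6, -10) = (6, -5, 7).

(6, -5, 7)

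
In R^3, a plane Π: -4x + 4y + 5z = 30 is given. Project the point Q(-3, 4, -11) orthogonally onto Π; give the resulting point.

Foot = Q − λn with λ = (n·Q − d)/|n|² = (-27 − 30)/57 = -1.
Foot = (-3, 4, -11) − (-1)·(-4, 4, 5) = (-7, 8, -6).

(-7, 8, -6)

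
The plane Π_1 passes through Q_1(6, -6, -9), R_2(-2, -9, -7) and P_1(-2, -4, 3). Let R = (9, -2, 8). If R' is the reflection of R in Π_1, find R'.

Q_1R_2 = (-8, -3, 2), Q_1P_1 = (-8, 2, 12); a normal to Π_1 is Q_1R_2 × Q_1P_1 = (-40, 80, -40).
Using Q_1: Π_1 has equation -40x + 80y - 40z = -360.
λ = (n·R − d)/|n|² = (-840 − (-360))/9600 = -1/20.
Reflection = R − 2λn = (9, -2, 8) − (-1/10)·(-40, 80, -40) = (5, 6, 4).

(5, 6, 4)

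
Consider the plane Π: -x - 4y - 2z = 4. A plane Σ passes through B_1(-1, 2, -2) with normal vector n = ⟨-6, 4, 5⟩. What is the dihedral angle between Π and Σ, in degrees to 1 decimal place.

60.2

Σ: n·r = n·B_1 gives -6x + 4y + 5z = 4.
cos θ = |n₁·n₂| / (|n₁||n₂|) = |-20| / (√21 · √77).
θ = arccos(0.49736) ≈ 60.2°.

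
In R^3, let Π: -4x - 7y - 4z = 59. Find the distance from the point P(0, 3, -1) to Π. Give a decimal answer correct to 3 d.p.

8.444

n·P − d = (-4)·(0) + (-7)·(3) + (-4)·(-1) − 59 = -76; |n| = √81.
Distance = |-76| / √81 = 76/√81 ≈ 8.444.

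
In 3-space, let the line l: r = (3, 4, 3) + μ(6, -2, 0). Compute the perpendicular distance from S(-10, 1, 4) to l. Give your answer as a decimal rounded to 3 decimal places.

7.029

Taking (3, 4, 3) on l with direction v = (6, -2, 0): w = S − (3, 4, 3) = (-13, -3, 1), and w × v = (2, 6, 44).
Distance = |w × v| / |v| = √1976 / √40 ≈ 7.029.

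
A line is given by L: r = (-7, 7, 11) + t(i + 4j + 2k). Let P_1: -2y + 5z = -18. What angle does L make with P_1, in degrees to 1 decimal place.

sin θ = |n·v| / (|n||v|) = |2| / (√29 · √21) = 0.08104.
θ ≈ 4.6°.

4.6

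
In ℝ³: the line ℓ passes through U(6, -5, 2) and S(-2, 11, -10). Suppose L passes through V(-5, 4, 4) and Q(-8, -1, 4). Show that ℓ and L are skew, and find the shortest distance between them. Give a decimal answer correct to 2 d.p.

10.32

A direction vector for ℓ is S − U = (-8, 16, -12).
A direction vector for L is Q − V = (-3, -5, 0).
Common perpendicular direction n = (-8, 16, -12) × (-3, -5, 0) = (-60, 36, 88).
With w = (-5, 4, 4) − (6, -5, 2) = (-11, 9, 2), w · n = 1160.
Since n ≠ 0 the lines are not parallel, and w · n = 1160 ≠ 0 so they do not intersect; hence they are skew.
Distance = |w · n| / |n| = |1160| / √12640 ≈ 10.32.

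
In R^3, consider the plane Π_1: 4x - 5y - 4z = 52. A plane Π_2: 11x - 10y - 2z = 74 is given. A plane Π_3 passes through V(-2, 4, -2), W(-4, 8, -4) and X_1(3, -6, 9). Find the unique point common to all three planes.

(2, -4, -6)

VW = (-2, 4, -2), VX_1 = (5, -10, 11); a normal to Π_3 is VW × VX_1 = (24, 12, 0).
Using V: Π_3 has equation 24x + 12y = 0.
Solving the 3×3 linear system 4x - 5y - 4z = 52, 11x - 10y - 2z = 74, 24x + 12y = 0 (e.g. by elimination or Cramer's rule, determinant = -1152) gives (2, -4, -6).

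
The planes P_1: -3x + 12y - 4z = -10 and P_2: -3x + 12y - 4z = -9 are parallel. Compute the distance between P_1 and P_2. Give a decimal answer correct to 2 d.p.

0.08

Same normal n = (-3, 12, -4) with |n| = √169; distance = |-10 − (-9)| / |n| = 1/√169 ≈ 0.08.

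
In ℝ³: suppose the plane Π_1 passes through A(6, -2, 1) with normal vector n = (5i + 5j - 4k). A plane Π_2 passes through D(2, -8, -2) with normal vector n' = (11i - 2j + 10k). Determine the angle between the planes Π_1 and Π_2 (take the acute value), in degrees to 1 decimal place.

Π_1: n·r = n·A gives 5x + 5y - 4z = 16.
Π_2: n'·r = n'·D gives 11x - 2y + 10z = 18.
cos θ = |n₁·n₂| / (|n₁||n₂|) = |5| / (√66 · √225).
θ = arccos(0.04103) ≈ 87.6°.

87.6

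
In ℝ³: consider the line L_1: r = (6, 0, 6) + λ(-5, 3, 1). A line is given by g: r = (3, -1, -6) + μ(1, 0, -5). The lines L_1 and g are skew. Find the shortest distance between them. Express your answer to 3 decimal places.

Common perpendicular direction n = (-5, 3, 1) × (1, 0, -5) = (-15, -24, -3).
With w = (3, -1, -6) − (6, 0, 6) = (-3, -1, -12), w · n = 105.
Distance = |w · n| / |n| = |105| / √810 ≈ 3.689.

3.689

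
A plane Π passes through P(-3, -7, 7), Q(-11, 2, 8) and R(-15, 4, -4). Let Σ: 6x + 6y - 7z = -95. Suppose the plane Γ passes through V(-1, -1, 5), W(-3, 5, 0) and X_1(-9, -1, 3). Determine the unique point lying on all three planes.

(-7, -3, 5)

PQ = (-8, 9, 1), PR = (-12, 11, -11); a normal to Π is PQ × PR = (-110, -100, 20).
Using P: Π has equation -110x - 100y + 20z = 1170.
VW = (-2, 6, -5), VX_1 = (-8, 0, -2); a normal to Γ is VW × VX_1 = (-12, 36, 48).
Using V: Γ has equation -12x + 36y + 48z = 216.
Solving the 3×3 linear system -110x - 100y + 20z = 1170, 6x + 6y - 7z = -95, -12x + 36y + 48z = 216 (e.g. by elimination or Cramer's rule, determinant = -33240) gives (-7, -3, 5).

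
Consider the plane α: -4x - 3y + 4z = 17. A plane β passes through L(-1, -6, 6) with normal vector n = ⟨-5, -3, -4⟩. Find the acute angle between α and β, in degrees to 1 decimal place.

73.3

β: n·r = n·L gives -5x - 3y - 4z = -1.
cos θ = |n₁·n₂| / (|n₁||n₂|) = |13| / (√41 · √50).
θ = arccos(0.28712) ≈ 73.3°.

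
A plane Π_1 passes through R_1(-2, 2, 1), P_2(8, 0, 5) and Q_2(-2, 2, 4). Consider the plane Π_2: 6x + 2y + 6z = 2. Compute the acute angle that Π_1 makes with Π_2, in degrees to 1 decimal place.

68.9

R_1P_2 = (10, -2, 4), R_1Q_2 = (0, 0, 3); a normal to Π_1 is R_1P_2 × R_1Q_2 = (-6, -30, 0).
Using R_1: Π_1 has equation -6x - 30y = -48.
cos θ = |n₁·n₂| / (|n₁||n₂|) = |-96| / (√936 · √76).
θ = arccos(0.35994) ≈ 68.9°.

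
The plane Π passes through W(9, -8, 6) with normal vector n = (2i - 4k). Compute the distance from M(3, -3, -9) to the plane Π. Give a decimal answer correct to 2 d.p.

10.73

Π: n·r = n·W gives 2x - 4z = -6.
n·M − d = (2)·(3) + (0)·(-3) + (-4)·(-9) − (-6) = 48; |n| = √20.
Distance = |48| / √20 = 48/√20 ≈ 10.73.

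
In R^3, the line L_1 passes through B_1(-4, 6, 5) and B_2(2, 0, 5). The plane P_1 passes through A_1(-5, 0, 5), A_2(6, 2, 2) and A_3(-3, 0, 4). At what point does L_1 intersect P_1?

A direction vector for L_1 is B_2 − B_1 = (6, -6, 0).
A_1A_2 = (11, 2, -3), A_1A_3 = (2, 0, -1); a normal to P_1 is A_1A_2 × A_1A_3 = (-2, 5, -4).
Using A_1: P_1 has equation -2x + 5y - 4z = -10.
Substitute r = (-4, 6, 5) + t(6, -6, 0) into the plane: 18 + (-42)t = -10, so t = 2/3.
Intersection: (-4, 6, 5) + (2/3)·(6, -6, 0) = (0, 2, 5).

(0, 2, 5)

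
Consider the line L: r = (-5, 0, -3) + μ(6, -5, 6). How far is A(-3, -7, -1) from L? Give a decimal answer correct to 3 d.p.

Taking (-5, 0, -3) on L with direction v = (6, -5, 6): w = A − (-5, 0, -3) = (2, -7, 2), and w × v = (-32, 0, 32).
Distance = |w × v| / |v| = √2048 / √97 ≈ 4.595.

4.595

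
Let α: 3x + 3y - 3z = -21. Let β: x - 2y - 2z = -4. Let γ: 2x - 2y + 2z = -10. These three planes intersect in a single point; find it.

(-6, -1, 0)

Solving the 3×3 linear system 3x + 3y - 3z = -21, x - 2y - 2z = -4, 2x - 2y + 2z = -10 (e.g. by elimination or Cramer's rule, determinant = -48) gives (-6, -1, 0).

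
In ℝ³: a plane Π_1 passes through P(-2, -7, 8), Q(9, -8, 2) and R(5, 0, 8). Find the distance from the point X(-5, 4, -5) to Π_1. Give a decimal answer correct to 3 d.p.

16.330

PQ = (11, -1, -6), PR = (7, 7, 0); a normal to Π_1 is PQ × PR = (42, -42, 84).
Using P: Π_1 has equation 42x - 42y + 84z = 882.
n·X − d = (42)·(-5) + (-42)·(4) + (84)·(-5) − 882 = -1680; |n| = √10584.
Distance = |-1680| / √10584 = 1680/√10584 ≈ 16.330.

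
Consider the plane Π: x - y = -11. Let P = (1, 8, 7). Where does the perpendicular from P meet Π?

Foot = P − λn with λ = (n·P − d)/|n|² = (-7 − (-11))/2 = 2.
Foot = (1, 8, 7) − 2·(1, -1, 0) = (-1, 10, 7).

(-1, 10, 7)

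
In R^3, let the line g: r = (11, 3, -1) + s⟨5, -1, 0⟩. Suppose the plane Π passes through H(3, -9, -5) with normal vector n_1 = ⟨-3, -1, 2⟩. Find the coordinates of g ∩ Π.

(1, 5, -1)

Π: n_1·r = n_1·H gives -3x - y + 2z = -10.
Substitute r = (11, 3, -1) + t(5, -1, 0) into the plane: -38 + (-14)t = -10, so t = -2.
Intersection: (11, 3, -1) + (-2)·(5, -1, 0) = (1, 5, -1).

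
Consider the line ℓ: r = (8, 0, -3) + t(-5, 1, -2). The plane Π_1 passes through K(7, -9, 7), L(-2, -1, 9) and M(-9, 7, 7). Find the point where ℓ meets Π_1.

(3, 1, -5)

KL = (-9, 8, 2), KM = (-16, 16, 0); a normal to Π_1 is KL × KM = (-32, -32, -16).
Using K: Π_1 has equation -32x - 32y - 16z = -48.
Substitute r = (8, 0, -3) + t(-5, 1, -2) into the plane: -208 + 160t = -48, so t = 1.
Intersection: (8, 0, -3) + 1·(-5, 1, -2) = (3, 1, -5).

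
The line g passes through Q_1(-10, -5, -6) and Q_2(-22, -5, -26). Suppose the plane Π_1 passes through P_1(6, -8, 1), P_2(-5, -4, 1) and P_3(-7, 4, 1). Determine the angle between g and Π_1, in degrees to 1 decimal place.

59.0

A direction vector for g is Q_2 − Q_1 = (-12, 0, -20).
P_1P_2 = (-11, 4, 0), P_1P_3 = (-13, 12, 0); a normal to Π_1 is P_1P_2 × P_1P_3 = (0, 0, -80).
Using P_1: Π_1 has equation -80z = -80.
sin θ = |n·v| / (|n||v|) = |1600| / (√6400 · √544) = 0.85749.
θ ≈ 59.0°.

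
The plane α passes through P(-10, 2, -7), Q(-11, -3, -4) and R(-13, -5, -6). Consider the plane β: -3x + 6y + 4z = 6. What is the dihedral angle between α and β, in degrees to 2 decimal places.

PQ = (-1, -5, 3), PR = (-3, -7, 1); a normal to α is PQ × PR = (16, -8, -8).
Using P: α has equation 16x - 8y - 8z = -120.
cos θ = |n₁·n₂| / (|n₁||n₂|) = |-128| / (√384 · √61).
θ = arccos(0.83633) ≈ 33.25°.

33.25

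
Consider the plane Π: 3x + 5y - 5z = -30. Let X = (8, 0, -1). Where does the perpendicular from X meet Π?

(5, -5, 4)

Foot = X − λn with λ = (n·X − d)/|n|² = (29 − (-30))/59 = 1.
Foot = (8, 0, -1) − 1·(3, 5, -5) = (5, -5, 4).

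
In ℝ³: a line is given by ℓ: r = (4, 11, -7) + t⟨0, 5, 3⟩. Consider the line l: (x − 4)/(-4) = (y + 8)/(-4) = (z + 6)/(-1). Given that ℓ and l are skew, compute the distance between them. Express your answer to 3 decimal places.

l has direction (-4, -4, -1) through (4, -8, -6).
Common perpendicular direction n = (0, 5, 3) × (-4, -4, -1) = (7, -12, 20).
With w = (4, -8, -6) − (4, 11, -7) = (0, -19, 1), w · n = 248.
Distance = |w · n| / |n| = |248| / √593 ≈ 10.184.

10.184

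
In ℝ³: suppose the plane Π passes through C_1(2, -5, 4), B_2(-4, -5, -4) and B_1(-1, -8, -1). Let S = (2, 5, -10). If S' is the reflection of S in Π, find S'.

(-14, 1, 2)

C_1B_2 = (-6, 0, -8), C_1B_1 = (-3, -3, -5); a normal to Π is C_1B_2 × C_1B_1 = (-24, -6, 18).
Using C_1: Π has equation -24x - 6y + 18z = 54.
λ = (n·S − d)/|n|² = (-258 − 54)/936 = -1/3.
Reflection = S − 2λn = (2, 5, -10) − (-2/3)·(-24, -6, 18) = (-14, 1, 2).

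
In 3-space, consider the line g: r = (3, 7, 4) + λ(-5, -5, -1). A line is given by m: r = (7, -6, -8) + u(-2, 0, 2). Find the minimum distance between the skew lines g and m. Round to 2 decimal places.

4.10

Common perpendicular direction n = (-5, -5, -1) × (-2, 0, 2) = (-10, 12, -10).
With w = (7, -6, -8) − (3, 7, 4) = (4, -13, -12), w · n = -76.
Distance = |w · n| / |n| = |-76| / √344 ≈ 4.10.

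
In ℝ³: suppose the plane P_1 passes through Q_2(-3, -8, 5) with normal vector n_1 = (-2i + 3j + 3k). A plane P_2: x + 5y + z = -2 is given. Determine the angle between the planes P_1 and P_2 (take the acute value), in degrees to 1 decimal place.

P_1: n_1·r = n_1·Q_2 gives -2x + 3y + 3z = -3.
cos θ = |n₁·n₂| / (|n₁||n₂|) = |16| / (√22 · √27).
θ = arccos(0.65649) ≈ 49.0°.

49.0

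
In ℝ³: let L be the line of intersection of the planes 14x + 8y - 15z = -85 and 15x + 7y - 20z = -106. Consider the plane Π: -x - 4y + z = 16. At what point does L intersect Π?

Direction of L: (14, 8, -15) × (15, 7, -20) = (-55, 55, -22).
A point on L: solving the two plane equations with x = 21 gives (21, -23, 13).
Substitute r = (21, -23, 13) + t(-55, 55, -22) into the plane: 84 + (-187)t = 16, so t = 4/11.
Intersection: (21, -23, 13) + (4/11)·(-55, 55, -22) = (1, -3, 5).

(1, -3, 5)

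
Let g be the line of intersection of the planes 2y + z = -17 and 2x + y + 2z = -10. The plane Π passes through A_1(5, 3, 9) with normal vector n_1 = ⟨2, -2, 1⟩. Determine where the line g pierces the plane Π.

Direction of g: (0, 2, 1) × (2, 1, 2) = (3, 2, -4).
A point on g: solving the two plane equations with x = 15 gives (15, 2, -21).
Π: n_1·r = n_1·A_1 gives 2x - 2y + z = 13.
Substitute r = (15, 2, -21) + t(3, 2, -4) into the plane: 5 + (-2)t = 13, so t = -4.
Intersection: (15, 2, -21) + (-4)·(3, 2, -4) = (3, -6, -5).

(3, -6, -5)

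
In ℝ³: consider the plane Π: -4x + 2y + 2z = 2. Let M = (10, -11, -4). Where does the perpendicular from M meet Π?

Foot = M − λn with λ = (n·M − d)/|n|² = (-70 − 2)/24 = -3.
Foot = (10, -11, -4) − (-3)·(-4, 2, 2) = (-2, -5, 2).

(-2, -5, 2)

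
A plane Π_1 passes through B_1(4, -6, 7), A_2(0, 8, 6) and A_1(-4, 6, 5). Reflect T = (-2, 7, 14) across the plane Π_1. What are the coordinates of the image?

B_1A_2 = (-4, 14, -1), B_1A_1 = (-8, 12, -2); a normal to Π_1 is B_1A_2 × B_1A_1 = (-16, 0, 64).
Using B_1: Π_1 has equation -16x + 64z = 384.
λ = (n·T − d)/|n|² = (928 − 384)/4352 = 1/8.
Reflection = T − 2λn = (-2, 7, 14) − (1/4)·(-16, 0, 64) = (2, 7, -2).

(2, 7, -2)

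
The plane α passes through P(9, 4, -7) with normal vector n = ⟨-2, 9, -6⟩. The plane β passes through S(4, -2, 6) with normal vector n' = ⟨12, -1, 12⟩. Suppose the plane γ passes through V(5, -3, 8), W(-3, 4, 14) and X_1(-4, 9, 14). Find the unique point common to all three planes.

α: n·r = n·P gives -2x + 9y - 6z = 60.
β: n'·r = n'·S gives 12x - y + 12z = 122.
VW = (-8, 7, 6), VX_1 = (-9, 12, 6); a normal to γ is VW × VX_1 = (-30, -6, -33).
Using V: γ has equation -30x - 6y - 33z = -396.
Solving the 3×3 linear system -2x + 9y - 6z = 60, 12x - y + 12z = 122, -30x - 6y - 33z = -396 (e.g. by elimination or Cramer's rule, determinant = 726) gives (9, 10, 2).

(9, 10, 2)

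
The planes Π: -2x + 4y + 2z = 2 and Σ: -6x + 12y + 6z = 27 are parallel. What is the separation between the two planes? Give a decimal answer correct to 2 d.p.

1.43

Rescale Σ by 1/3: -2x + 4y + 2z = 9. Then distance = |2 − 9| / √24 ≈ 1.43.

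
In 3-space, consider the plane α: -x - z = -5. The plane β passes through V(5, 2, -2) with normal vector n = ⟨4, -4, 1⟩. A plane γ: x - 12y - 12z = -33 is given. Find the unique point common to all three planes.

(3, 1, 2)

β: n·r = n·V gives 4x - 4y + z = 10.
Solving the 3×3 linear system -x - z = -5, 4x - 4y + z = 10, x - 12y - 12z = -33 (e.g. by elimination or Cramer's rule, determinant = -16) gives (3, 1, 2).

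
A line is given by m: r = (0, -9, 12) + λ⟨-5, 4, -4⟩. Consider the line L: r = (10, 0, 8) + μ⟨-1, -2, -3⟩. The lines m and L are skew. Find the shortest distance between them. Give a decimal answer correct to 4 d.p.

13.2577

Common perpendicular direction n = (-5, 4, -4) × (-1, -2, -3) = (-20, -11, 14).
With w = (10, 0, 8) − (0, -9, 12) = (10, 9, -4), w · n = -355.
Distance = |w · n| / |n| = |-355| / √717 ≈ 13.2577.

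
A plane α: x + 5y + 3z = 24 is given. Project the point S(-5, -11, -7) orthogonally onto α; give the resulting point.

(-2, 4, 2)

Foot = S − λn with λ = (n·S − d)/|n|² = (-81 − 24)/35 = -3.
Foot = (-5, -11, -7) − (-3)·(1, 5, 3) = (-2, 4, 2).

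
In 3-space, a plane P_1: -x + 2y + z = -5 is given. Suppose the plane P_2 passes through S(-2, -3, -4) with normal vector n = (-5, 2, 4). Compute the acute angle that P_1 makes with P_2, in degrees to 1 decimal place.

P_2: n·r = n·S gives -5x + 2y + 4z = -12.
cos θ = |n₁·n₂| / (|n₁||n₂|) = |13| / (√6 · √45).
θ = arccos(0.79115) ≈ 37.7°.

37.7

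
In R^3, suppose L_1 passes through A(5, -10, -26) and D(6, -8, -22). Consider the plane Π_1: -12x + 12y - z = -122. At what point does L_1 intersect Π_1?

(9, -2, -10)

A direction vector for L_1 is D − A = (1, 2, 4).
Substitute r = (5, -10, -26) + t(1, 2, 4) into the plane: -154 + 8t = -122, so t = 4.
Intersection: (5, -10, -26) + 4·(1, 2, 4) = (9, -2, -10).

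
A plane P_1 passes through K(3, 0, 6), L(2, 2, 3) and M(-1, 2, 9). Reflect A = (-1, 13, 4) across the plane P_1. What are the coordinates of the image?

KL = (-1, 2, -3), KM = (-4, 2, 3); a normal to P_1 is KL × KM = (12, 15, 6).
Using K: P_1 has equation 12x + 15y + 6z = 72.
λ = (n·A − d)/|n|² = (207 − 72)/405 = 1/3.
Reflection = A − 2λn = (-1, 13, 4) − (2/3)·(12, 15, 6) = (-9, 3, 0).

(-9, 3, 0)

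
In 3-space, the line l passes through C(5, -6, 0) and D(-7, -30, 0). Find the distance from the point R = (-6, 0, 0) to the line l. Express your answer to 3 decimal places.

12.522

A direction vector for l is D − C = (-12, -24, 0).
Taking (5, -6, 0) on l with direction v = (-12, -24, 0): w = R − (5, -6, 0) = (-11, 6, 0), and w × v = (0, 0, 336).
Distance = |w × v| / |v| = √112896 / √720 ≈ 12.522.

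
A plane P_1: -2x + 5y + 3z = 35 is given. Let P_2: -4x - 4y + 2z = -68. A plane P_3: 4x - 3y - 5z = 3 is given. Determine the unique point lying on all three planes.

Solving the 3×3 linear system -2x + 5y + 3z = 35, -4x - 4y + 2z = -68, 4x - 3y - 5z = 3 (e.g. by elimination or Cramer's rule, determinant = -28) gives (4, 11, -4).

(4, 11, -4)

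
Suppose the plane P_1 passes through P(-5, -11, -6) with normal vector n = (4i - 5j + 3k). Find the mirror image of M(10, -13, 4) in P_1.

(-6, 7, -8)

P_1: n·r = n·P gives 4x - 5y + 3z = 17.
λ = (n·M − d)/|n|² = (117 − 17)/50 = 2.
Reflection = M − 2λn = (10, -13, 4) − 4·(4, -5, 3) = (-6, 7, -8).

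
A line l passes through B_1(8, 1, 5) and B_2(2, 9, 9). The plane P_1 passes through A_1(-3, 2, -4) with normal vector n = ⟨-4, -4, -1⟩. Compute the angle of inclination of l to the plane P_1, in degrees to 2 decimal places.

A direction vector for l is B_2 − B_1 = (-6, 8, 4).
P_1: n·r = n·A_1 gives -4x - 4y - z = 8.
sin θ = |n·v| / (|n||v|) = |-12| / (√33 · √116) = 0.19395.
θ ≈ 11.18°.

11.18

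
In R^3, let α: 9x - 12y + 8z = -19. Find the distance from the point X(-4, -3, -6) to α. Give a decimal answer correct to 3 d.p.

n·X − d = (9)·(-4) + (-12)·(-3) + (8)·(-6) − (-19) = -29; |n| = √289.
Distance = |-29| / √289 = 29/√289 ≈ 1.706.

1.706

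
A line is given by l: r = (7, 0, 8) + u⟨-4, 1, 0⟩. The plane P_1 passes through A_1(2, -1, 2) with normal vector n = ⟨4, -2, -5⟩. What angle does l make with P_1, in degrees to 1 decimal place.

40.6

P_1: n·r = n·A_1 gives 4x - 2y - 5z = 0.
sin θ = |n·v| / (|n||v|) = |-18| / (√45 · √17) = 0.65079.
θ ≈ 40.6°.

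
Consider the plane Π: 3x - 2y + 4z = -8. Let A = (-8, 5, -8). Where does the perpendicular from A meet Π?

Foot = A − λn with λ = (n·A − d)/|n|² = (-66 − (-8))/29 = -2.
Foot = (-8, 5, -8) − (-2)·(3, -2, 4) = (-2, 1, 0).

(-2, 1, 0)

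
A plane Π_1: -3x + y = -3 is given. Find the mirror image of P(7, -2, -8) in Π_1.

(-5, 2, -8)

λ = (n·P − d)/|n|² = (-23 − (-3))/10 = -2.
Reflection = P − 2λn = (7, -2, -8) − (-4)·(-3, 1, 0) = (-5, 2, -8).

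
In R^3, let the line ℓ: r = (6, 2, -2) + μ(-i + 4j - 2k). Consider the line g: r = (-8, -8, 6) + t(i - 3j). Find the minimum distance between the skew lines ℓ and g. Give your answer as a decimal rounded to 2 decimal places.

14.99

Common perpendicular direction n = (-1, 4, -2) × (1, -3, 0) = (-6, -2, -1).
With w = (-8, -8, 6) − (6, 2, -2) = (-14, -10, 8), w · n = 96.
Distance = |w · n| / |n| = |96| / √41 ≈ 14.99.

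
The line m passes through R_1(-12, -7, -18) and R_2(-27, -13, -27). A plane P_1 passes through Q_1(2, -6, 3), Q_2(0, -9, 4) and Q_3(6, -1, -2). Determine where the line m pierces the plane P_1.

A direction vector for m is R_2 − R_1 = (-15, -6, -9).
Q_1Q_2 = (-2, -3, 1), Q_1Q_3 = (4, 5, -5); a normal to P_1 is Q_1Q_2 × Q_1Q_3 = (10, -6, 2).
Using Q_1: P_1 has equation 10x - 6y + 2z = 62.
Substitute r = (-12, -7, -18) + t(-15, -6, -9) into the plane: -114 + (-132)t = 62, so t = -4/3.
Intersection: (-12, -7, -18) + (-4/3)·(-15, -6, -9) = (8, 1, -6).

(8, 1, -6)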